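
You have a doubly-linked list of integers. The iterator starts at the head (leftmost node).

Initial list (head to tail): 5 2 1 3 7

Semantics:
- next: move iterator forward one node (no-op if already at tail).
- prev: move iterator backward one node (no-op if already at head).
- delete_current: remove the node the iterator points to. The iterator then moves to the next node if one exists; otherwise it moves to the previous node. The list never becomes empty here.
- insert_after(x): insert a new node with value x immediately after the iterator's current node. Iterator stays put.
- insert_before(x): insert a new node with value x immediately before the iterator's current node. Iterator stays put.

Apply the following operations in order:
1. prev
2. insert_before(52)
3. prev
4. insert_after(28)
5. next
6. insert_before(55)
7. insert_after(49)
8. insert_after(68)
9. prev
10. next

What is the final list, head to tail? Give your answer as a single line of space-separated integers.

Answer: 52 55 28 68 49 5 2 1 3 7

Derivation:
After 1 (prev): list=[5, 2, 1, 3, 7] cursor@5
After 2 (insert_before(52)): list=[52, 5, 2, 1, 3, 7] cursor@5
After 3 (prev): list=[52, 5, 2, 1, 3, 7] cursor@52
After 4 (insert_after(28)): list=[52, 28, 5, 2, 1, 3, 7] cursor@52
After 5 (next): list=[52, 28, 5, 2, 1, 3, 7] cursor@28
After 6 (insert_before(55)): list=[52, 55, 28, 5, 2, 1, 3, 7] cursor@28
After 7 (insert_after(49)): list=[52, 55, 28, 49, 5, 2, 1, 3, 7] cursor@28
After 8 (insert_after(68)): list=[52, 55, 28, 68, 49, 5, 2, 1, 3, 7] cursor@28
After 9 (prev): list=[52, 55, 28, 68, 49, 5, 2, 1, 3, 7] cursor@55
After 10 (next): list=[52, 55, 28, 68, 49, 5, 2, 1, 3, 7] cursor@28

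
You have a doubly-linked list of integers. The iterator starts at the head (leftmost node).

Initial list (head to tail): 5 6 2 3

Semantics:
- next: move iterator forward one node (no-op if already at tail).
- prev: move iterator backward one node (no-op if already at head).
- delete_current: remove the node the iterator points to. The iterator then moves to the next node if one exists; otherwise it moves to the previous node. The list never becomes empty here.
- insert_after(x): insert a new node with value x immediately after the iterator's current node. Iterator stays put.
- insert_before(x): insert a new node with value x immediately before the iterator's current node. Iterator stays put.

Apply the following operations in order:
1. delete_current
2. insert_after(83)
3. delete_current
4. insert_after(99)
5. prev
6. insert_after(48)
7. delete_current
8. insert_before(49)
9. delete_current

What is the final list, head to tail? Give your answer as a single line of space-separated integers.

Answer: 49 99 2 3

Derivation:
After 1 (delete_current): list=[6, 2, 3] cursor@6
After 2 (insert_after(83)): list=[6, 83, 2, 3] cursor@6
After 3 (delete_current): list=[83, 2, 3] cursor@83
After 4 (insert_after(99)): list=[83, 99, 2, 3] cursor@83
After 5 (prev): list=[83, 99, 2, 3] cursor@83
After 6 (insert_after(48)): list=[83, 48, 99, 2, 3] cursor@83
After 7 (delete_current): list=[48, 99, 2, 3] cursor@48
After 8 (insert_before(49)): list=[49, 48, 99, 2, 3] cursor@48
After 9 (delete_current): list=[49, 99, 2, 3] cursor@99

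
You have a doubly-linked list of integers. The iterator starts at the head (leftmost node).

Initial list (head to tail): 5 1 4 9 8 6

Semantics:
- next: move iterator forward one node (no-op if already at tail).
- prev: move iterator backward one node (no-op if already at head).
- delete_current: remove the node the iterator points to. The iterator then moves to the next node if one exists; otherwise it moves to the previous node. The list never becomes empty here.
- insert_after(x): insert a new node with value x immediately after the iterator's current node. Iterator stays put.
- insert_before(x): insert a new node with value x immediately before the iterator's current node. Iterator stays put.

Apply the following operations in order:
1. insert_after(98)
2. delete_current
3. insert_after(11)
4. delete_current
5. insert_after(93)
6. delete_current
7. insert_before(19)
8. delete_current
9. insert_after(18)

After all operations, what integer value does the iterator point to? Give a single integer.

After 1 (insert_after(98)): list=[5, 98, 1, 4, 9, 8, 6] cursor@5
After 2 (delete_current): list=[98, 1, 4, 9, 8, 6] cursor@98
After 3 (insert_after(11)): list=[98, 11, 1, 4, 9, 8, 6] cursor@98
After 4 (delete_current): list=[11, 1, 4, 9, 8, 6] cursor@11
After 5 (insert_after(93)): list=[11, 93, 1, 4, 9, 8, 6] cursor@11
After 6 (delete_current): list=[93, 1, 4, 9, 8, 6] cursor@93
After 7 (insert_before(19)): list=[19, 93, 1, 4, 9, 8, 6] cursor@93
After 8 (delete_current): list=[19, 1, 4, 9, 8, 6] cursor@1
After 9 (insert_after(18)): list=[19, 1, 18, 4, 9, 8, 6] cursor@1

Answer: 1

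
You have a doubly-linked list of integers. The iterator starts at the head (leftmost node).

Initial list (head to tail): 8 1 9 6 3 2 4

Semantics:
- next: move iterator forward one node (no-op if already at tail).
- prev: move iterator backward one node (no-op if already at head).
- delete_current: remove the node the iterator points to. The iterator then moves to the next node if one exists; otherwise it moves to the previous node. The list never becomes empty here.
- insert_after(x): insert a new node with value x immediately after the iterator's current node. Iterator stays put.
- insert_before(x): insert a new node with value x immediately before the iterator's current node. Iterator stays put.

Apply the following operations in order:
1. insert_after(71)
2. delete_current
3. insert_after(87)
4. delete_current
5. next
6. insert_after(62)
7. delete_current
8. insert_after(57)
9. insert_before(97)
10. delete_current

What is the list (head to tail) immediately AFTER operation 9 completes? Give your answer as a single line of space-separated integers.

Answer: 87 97 62 57 9 6 3 2 4

Derivation:
After 1 (insert_after(71)): list=[8, 71, 1, 9, 6, 3, 2, 4] cursor@8
After 2 (delete_current): list=[71, 1, 9, 6, 3, 2, 4] cursor@71
After 3 (insert_after(87)): list=[71, 87, 1, 9, 6, 3, 2, 4] cursor@71
After 4 (delete_current): list=[87, 1, 9, 6, 3, 2, 4] cursor@87
After 5 (next): list=[87, 1, 9, 6, 3, 2, 4] cursor@1
After 6 (insert_after(62)): list=[87, 1, 62, 9, 6, 3, 2, 4] cursor@1
After 7 (delete_current): list=[87, 62, 9, 6, 3, 2, 4] cursor@62
After 8 (insert_after(57)): list=[87, 62, 57, 9, 6, 3, 2, 4] cursor@62
After 9 (insert_before(97)): list=[87, 97, 62, 57, 9, 6, 3, 2, 4] cursor@62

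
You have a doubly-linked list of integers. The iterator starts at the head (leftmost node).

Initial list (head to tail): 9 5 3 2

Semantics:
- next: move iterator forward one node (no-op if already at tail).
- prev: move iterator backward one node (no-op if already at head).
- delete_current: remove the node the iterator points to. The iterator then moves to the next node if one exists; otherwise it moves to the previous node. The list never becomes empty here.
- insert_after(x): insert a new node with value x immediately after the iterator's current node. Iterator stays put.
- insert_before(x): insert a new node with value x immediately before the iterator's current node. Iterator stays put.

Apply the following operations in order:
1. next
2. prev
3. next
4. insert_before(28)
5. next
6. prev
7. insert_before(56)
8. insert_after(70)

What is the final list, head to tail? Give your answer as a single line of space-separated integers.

After 1 (next): list=[9, 5, 3, 2] cursor@5
After 2 (prev): list=[9, 5, 3, 2] cursor@9
After 3 (next): list=[9, 5, 3, 2] cursor@5
After 4 (insert_before(28)): list=[9, 28, 5, 3, 2] cursor@5
After 5 (next): list=[9, 28, 5, 3, 2] cursor@3
After 6 (prev): list=[9, 28, 5, 3, 2] cursor@5
After 7 (insert_before(56)): list=[9, 28, 56, 5, 3, 2] cursor@5
After 8 (insert_after(70)): list=[9, 28, 56, 5, 70, 3, 2] cursor@5

Answer: 9 28 56 5 70 3 2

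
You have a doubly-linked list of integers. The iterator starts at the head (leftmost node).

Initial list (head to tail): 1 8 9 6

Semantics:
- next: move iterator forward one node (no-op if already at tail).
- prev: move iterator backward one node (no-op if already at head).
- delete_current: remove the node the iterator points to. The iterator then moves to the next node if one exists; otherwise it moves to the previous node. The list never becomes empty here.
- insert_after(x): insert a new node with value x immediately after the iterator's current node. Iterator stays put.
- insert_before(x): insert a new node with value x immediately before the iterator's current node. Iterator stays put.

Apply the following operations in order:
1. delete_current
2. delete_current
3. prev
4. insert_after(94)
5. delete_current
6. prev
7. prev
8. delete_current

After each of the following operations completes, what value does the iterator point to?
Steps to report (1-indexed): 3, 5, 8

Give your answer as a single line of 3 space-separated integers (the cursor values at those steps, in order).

Answer: 9 94 6

Derivation:
After 1 (delete_current): list=[8, 9, 6] cursor@8
After 2 (delete_current): list=[9, 6] cursor@9
After 3 (prev): list=[9, 6] cursor@9
After 4 (insert_after(94)): list=[9, 94, 6] cursor@9
After 5 (delete_current): list=[94, 6] cursor@94
After 6 (prev): list=[94, 6] cursor@94
After 7 (prev): list=[94, 6] cursor@94
After 8 (delete_current): list=[6] cursor@6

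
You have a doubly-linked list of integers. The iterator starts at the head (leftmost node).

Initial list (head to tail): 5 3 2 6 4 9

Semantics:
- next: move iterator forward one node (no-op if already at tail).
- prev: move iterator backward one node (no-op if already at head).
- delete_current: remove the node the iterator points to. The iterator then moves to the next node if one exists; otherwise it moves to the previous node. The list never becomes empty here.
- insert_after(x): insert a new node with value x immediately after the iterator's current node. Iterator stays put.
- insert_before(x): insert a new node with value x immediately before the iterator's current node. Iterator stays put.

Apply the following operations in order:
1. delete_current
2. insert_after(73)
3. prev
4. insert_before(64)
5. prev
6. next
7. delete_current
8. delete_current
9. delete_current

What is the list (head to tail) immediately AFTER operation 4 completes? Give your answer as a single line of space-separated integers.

Answer: 64 3 73 2 6 4 9

Derivation:
After 1 (delete_current): list=[3, 2, 6, 4, 9] cursor@3
After 2 (insert_after(73)): list=[3, 73, 2, 6, 4, 9] cursor@3
After 3 (prev): list=[3, 73, 2, 6, 4, 9] cursor@3
After 4 (insert_before(64)): list=[64, 3, 73, 2, 6, 4, 9] cursor@3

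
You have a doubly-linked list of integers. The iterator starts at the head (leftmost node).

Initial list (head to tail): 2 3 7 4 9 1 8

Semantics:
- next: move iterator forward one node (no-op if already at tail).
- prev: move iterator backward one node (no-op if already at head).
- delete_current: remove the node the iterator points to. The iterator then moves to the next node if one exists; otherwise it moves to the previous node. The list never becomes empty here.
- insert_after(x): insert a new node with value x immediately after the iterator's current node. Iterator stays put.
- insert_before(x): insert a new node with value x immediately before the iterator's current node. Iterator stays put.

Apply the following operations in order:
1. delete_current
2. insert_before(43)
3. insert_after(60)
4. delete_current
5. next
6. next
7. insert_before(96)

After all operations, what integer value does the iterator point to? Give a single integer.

Answer: 4

Derivation:
After 1 (delete_current): list=[3, 7, 4, 9, 1, 8] cursor@3
After 2 (insert_before(43)): list=[43, 3, 7, 4, 9, 1, 8] cursor@3
After 3 (insert_after(60)): list=[43, 3, 60, 7, 4, 9, 1, 8] cursor@3
After 4 (delete_current): list=[43, 60, 7, 4, 9, 1, 8] cursor@60
After 5 (next): list=[43, 60, 7, 4, 9, 1, 8] cursor@7
After 6 (next): list=[43, 60, 7, 4, 9, 1, 8] cursor@4
After 7 (insert_before(96)): list=[43, 60, 7, 96, 4, 9, 1, 8] cursor@4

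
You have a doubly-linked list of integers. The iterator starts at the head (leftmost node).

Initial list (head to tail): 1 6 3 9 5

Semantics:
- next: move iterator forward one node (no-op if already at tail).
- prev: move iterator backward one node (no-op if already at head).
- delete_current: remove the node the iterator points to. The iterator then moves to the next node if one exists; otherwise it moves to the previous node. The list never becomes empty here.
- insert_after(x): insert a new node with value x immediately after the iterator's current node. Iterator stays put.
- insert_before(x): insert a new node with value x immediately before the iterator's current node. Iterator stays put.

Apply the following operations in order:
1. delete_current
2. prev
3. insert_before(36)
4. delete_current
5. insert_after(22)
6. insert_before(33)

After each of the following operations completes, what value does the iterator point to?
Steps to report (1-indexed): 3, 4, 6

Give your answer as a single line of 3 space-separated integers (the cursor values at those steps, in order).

After 1 (delete_current): list=[6, 3, 9, 5] cursor@6
After 2 (prev): list=[6, 3, 9, 5] cursor@6
After 3 (insert_before(36)): list=[36, 6, 3, 9, 5] cursor@6
After 4 (delete_current): list=[36, 3, 9, 5] cursor@3
After 5 (insert_after(22)): list=[36, 3, 22, 9, 5] cursor@3
After 6 (insert_before(33)): list=[36, 33, 3, 22, 9, 5] cursor@3

Answer: 6 3 3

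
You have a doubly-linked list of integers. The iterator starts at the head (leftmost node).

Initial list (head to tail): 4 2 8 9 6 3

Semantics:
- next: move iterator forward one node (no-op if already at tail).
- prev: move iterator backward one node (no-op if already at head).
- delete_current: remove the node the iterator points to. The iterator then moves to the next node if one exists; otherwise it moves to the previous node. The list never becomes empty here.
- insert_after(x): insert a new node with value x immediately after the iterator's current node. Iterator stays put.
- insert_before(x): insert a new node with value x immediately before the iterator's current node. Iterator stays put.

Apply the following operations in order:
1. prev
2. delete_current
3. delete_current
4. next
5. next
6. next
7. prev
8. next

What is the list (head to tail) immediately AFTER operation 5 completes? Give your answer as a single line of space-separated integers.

Answer: 8 9 6 3

Derivation:
After 1 (prev): list=[4, 2, 8, 9, 6, 3] cursor@4
After 2 (delete_current): list=[2, 8, 9, 6, 3] cursor@2
After 3 (delete_current): list=[8, 9, 6, 3] cursor@8
After 4 (next): list=[8, 9, 6, 3] cursor@9
After 5 (next): list=[8, 9, 6, 3] cursor@6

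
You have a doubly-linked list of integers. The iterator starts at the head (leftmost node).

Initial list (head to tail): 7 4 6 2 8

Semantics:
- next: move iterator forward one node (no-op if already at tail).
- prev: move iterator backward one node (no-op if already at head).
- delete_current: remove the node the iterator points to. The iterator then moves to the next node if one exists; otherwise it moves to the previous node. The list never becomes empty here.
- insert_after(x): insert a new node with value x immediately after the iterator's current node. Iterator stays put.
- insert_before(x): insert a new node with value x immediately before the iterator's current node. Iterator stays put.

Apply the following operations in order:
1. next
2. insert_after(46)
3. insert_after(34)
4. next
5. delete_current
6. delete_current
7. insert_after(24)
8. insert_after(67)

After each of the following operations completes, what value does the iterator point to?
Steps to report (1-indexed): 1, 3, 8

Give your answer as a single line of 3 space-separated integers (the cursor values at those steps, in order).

Answer: 4 4 6

Derivation:
After 1 (next): list=[7, 4, 6, 2, 8] cursor@4
After 2 (insert_after(46)): list=[7, 4, 46, 6, 2, 8] cursor@4
After 3 (insert_after(34)): list=[7, 4, 34, 46, 6, 2, 8] cursor@4
After 4 (next): list=[7, 4, 34, 46, 6, 2, 8] cursor@34
After 5 (delete_current): list=[7, 4, 46, 6, 2, 8] cursor@46
After 6 (delete_current): list=[7, 4, 6, 2, 8] cursor@6
After 7 (insert_after(24)): list=[7, 4, 6, 24, 2, 8] cursor@6
After 8 (insert_after(67)): list=[7, 4, 6, 67, 24, 2, 8] cursor@6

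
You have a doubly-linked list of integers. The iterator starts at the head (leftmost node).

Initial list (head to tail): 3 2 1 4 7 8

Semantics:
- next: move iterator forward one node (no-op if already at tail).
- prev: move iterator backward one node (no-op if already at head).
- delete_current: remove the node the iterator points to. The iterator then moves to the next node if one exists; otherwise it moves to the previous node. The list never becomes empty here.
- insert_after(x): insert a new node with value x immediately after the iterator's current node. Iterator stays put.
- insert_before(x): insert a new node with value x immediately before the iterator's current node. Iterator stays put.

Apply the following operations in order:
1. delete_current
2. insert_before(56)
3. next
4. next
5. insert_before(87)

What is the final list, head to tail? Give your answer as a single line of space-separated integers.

After 1 (delete_current): list=[2, 1, 4, 7, 8] cursor@2
After 2 (insert_before(56)): list=[56, 2, 1, 4, 7, 8] cursor@2
After 3 (next): list=[56, 2, 1, 4, 7, 8] cursor@1
After 4 (next): list=[56, 2, 1, 4, 7, 8] cursor@4
After 5 (insert_before(87)): list=[56, 2, 1, 87, 4, 7, 8] cursor@4

Answer: 56 2 1 87 4 7 8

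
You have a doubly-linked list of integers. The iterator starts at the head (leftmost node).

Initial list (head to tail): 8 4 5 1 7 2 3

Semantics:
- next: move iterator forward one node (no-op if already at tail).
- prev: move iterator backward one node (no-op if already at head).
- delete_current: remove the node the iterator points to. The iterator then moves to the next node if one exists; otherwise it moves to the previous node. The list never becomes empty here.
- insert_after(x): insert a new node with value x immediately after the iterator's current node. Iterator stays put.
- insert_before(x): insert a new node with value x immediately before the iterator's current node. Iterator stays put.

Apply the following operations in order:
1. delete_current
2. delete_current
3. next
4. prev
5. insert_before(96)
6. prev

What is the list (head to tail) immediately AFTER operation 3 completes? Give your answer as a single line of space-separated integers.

After 1 (delete_current): list=[4, 5, 1, 7, 2, 3] cursor@4
After 2 (delete_current): list=[5, 1, 7, 2, 3] cursor@5
After 3 (next): list=[5, 1, 7, 2, 3] cursor@1

Answer: 5 1 7 2 3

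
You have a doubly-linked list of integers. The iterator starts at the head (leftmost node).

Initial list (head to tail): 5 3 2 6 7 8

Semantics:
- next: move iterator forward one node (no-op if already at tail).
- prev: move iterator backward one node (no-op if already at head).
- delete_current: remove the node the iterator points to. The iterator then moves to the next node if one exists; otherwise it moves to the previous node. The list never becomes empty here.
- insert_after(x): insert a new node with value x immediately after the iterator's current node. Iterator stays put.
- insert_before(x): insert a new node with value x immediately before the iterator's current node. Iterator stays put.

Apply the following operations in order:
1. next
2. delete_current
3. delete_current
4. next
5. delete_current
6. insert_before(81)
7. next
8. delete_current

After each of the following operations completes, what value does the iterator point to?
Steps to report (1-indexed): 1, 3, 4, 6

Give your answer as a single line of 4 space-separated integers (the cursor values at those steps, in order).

Answer: 3 6 7 8

Derivation:
After 1 (next): list=[5, 3, 2, 6, 7, 8] cursor@3
After 2 (delete_current): list=[5, 2, 6, 7, 8] cursor@2
After 3 (delete_current): list=[5, 6, 7, 8] cursor@6
After 4 (next): list=[5, 6, 7, 8] cursor@7
After 5 (delete_current): list=[5, 6, 8] cursor@8
After 6 (insert_before(81)): list=[5, 6, 81, 8] cursor@8
After 7 (next): list=[5, 6, 81, 8] cursor@8
After 8 (delete_current): list=[5, 6, 81] cursor@81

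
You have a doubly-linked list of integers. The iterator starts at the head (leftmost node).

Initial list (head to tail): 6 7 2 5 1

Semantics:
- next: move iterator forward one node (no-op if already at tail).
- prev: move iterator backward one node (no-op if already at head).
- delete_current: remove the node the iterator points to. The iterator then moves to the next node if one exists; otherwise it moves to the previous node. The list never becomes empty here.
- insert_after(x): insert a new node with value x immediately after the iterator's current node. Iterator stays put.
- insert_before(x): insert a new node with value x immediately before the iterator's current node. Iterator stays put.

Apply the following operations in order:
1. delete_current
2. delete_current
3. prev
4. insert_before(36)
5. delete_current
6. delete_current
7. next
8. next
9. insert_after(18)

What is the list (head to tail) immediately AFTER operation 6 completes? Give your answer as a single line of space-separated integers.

Answer: 36 1

Derivation:
After 1 (delete_current): list=[7, 2, 5, 1] cursor@7
After 2 (delete_current): list=[2, 5, 1] cursor@2
After 3 (prev): list=[2, 5, 1] cursor@2
After 4 (insert_before(36)): list=[36, 2, 5, 1] cursor@2
After 5 (delete_current): list=[36, 5, 1] cursor@5
After 6 (delete_current): list=[36, 1] cursor@1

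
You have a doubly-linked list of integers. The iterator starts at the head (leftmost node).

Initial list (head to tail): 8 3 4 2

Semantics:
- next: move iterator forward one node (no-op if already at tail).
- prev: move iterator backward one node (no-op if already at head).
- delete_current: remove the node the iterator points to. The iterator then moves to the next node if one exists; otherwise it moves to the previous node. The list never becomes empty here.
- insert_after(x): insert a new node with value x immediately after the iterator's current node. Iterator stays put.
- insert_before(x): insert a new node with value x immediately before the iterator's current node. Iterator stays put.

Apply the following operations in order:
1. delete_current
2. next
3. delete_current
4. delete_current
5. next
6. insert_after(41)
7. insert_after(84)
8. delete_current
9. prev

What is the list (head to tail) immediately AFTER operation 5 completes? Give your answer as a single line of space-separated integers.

Answer: 3

Derivation:
After 1 (delete_current): list=[3, 4, 2] cursor@3
After 2 (next): list=[3, 4, 2] cursor@4
After 3 (delete_current): list=[3, 2] cursor@2
After 4 (delete_current): list=[3] cursor@3
After 5 (next): list=[3] cursor@3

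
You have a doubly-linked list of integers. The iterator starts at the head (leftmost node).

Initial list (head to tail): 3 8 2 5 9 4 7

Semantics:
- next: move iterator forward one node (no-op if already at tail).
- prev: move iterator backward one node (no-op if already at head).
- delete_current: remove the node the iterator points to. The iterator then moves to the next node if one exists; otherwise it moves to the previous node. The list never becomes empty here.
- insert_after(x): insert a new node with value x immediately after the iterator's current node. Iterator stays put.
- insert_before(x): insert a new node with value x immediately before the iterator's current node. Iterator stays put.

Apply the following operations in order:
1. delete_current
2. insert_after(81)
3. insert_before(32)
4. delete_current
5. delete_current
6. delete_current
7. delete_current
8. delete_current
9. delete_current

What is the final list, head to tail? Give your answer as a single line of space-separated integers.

Answer: 32 7

Derivation:
After 1 (delete_current): list=[8, 2, 5, 9, 4, 7] cursor@8
After 2 (insert_after(81)): list=[8, 81, 2, 5, 9, 4, 7] cursor@8
After 3 (insert_before(32)): list=[32, 8, 81, 2, 5, 9, 4, 7] cursor@8
After 4 (delete_current): list=[32, 81, 2, 5, 9, 4, 7] cursor@81
After 5 (delete_current): list=[32, 2, 5, 9, 4, 7] cursor@2
After 6 (delete_current): list=[32, 5, 9, 4, 7] cursor@5
After 7 (delete_current): list=[32, 9, 4, 7] cursor@9
After 8 (delete_current): list=[32, 4, 7] cursor@4
After 9 (delete_current): list=[32, 7] cursor@7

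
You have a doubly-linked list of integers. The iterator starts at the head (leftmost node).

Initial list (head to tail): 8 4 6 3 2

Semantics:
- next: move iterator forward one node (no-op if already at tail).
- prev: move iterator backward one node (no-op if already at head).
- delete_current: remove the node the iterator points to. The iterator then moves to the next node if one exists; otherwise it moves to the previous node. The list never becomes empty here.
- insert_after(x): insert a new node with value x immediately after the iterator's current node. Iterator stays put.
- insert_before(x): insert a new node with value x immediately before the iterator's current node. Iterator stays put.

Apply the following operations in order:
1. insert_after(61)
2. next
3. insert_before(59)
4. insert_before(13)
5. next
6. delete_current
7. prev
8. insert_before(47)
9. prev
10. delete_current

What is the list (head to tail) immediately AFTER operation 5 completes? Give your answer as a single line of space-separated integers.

After 1 (insert_after(61)): list=[8, 61, 4, 6, 3, 2] cursor@8
After 2 (next): list=[8, 61, 4, 6, 3, 2] cursor@61
After 3 (insert_before(59)): list=[8, 59, 61, 4, 6, 3, 2] cursor@61
After 4 (insert_before(13)): list=[8, 59, 13, 61, 4, 6, 3, 2] cursor@61
After 5 (next): list=[8, 59, 13, 61, 4, 6, 3, 2] cursor@4

Answer: 8 59 13 61 4 6 3 2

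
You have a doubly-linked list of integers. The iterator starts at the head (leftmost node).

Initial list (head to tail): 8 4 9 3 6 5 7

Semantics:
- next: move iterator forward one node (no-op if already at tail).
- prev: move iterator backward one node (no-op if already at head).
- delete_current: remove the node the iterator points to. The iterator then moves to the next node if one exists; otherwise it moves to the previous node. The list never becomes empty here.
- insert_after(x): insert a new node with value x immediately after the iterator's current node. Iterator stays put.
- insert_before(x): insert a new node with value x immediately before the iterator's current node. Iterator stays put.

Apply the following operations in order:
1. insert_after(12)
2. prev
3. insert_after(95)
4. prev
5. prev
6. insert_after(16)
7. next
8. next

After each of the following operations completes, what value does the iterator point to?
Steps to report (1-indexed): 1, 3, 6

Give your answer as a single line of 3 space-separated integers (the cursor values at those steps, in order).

Answer: 8 8 8

Derivation:
After 1 (insert_after(12)): list=[8, 12, 4, 9, 3, 6, 5, 7] cursor@8
After 2 (prev): list=[8, 12, 4, 9, 3, 6, 5, 7] cursor@8
After 3 (insert_after(95)): list=[8, 95, 12, 4, 9, 3, 6, 5, 7] cursor@8
After 4 (prev): list=[8, 95, 12, 4, 9, 3, 6, 5, 7] cursor@8
After 5 (prev): list=[8, 95, 12, 4, 9, 3, 6, 5, 7] cursor@8
After 6 (insert_after(16)): list=[8, 16, 95, 12, 4, 9, 3, 6, 5, 7] cursor@8
After 7 (next): list=[8, 16, 95, 12, 4, 9, 3, 6, 5, 7] cursor@16
After 8 (next): list=[8, 16, 95, 12, 4, 9, 3, 6, 5, 7] cursor@95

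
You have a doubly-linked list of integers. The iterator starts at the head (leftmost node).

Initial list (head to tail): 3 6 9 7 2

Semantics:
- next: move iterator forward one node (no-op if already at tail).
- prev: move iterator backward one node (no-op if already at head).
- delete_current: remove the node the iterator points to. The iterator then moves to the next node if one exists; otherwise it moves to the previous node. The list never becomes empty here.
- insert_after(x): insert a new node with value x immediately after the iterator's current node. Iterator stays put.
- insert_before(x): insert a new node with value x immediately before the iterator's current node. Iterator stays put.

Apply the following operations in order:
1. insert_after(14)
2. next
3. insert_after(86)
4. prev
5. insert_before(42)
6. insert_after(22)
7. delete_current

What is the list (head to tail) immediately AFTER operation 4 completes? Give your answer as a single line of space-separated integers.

Answer: 3 14 86 6 9 7 2

Derivation:
After 1 (insert_after(14)): list=[3, 14, 6, 9, 7, 2] cursor@3
After 2 (next): list=[3, 14, 6, 9, 7, 2] cursor@14
After 3 (insert_after(86)): list=[3, 14, 86, 6, 9, 7, 2] cursor@14
After 4 (prev): list=[3, 14, 86, 6, 9, 7, 2] cursor@3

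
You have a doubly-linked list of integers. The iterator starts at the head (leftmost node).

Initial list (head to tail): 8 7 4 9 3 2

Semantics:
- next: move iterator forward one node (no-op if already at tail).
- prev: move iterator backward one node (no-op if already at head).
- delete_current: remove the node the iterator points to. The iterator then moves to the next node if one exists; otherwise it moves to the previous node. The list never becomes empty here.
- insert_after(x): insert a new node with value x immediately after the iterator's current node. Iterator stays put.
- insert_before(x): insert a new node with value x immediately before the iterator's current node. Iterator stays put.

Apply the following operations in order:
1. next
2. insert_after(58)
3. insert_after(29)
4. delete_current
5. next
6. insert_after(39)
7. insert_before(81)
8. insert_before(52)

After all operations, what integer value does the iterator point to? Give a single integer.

Answer: 58

Derivation:
After 1 (next): list=[8, 7, 4, 9, 3, 2] cursor@7
After 2 (insert_after(58)): list=[8, 7, 58, 4, 9, 3, 2] cursor@7
After 3 (insert_after(29)): list=[8, 7, 29, 58, 4, 9, 3, 2] cursor@7
After 4 (delete_current): list=[8, 29, 58, 4, 9, 3, 2] cursor@29
After 5 (next): list=[8, 29, 58, 4, 9, 3, 2] cursor@58
After 6 (insert_after(39)): list=[8, 29, 58, 39, 4, 9, 3, 2] cursor@58
After 7 (insert_before(81)): list=[8, 29, 81, 58, 39, 4, 9, 3, 2] cursor@58
After 8 (insert_before(52)): list=[8, 29, 81, 52, 58, 39, 4, 9, 3, 2] cursor@58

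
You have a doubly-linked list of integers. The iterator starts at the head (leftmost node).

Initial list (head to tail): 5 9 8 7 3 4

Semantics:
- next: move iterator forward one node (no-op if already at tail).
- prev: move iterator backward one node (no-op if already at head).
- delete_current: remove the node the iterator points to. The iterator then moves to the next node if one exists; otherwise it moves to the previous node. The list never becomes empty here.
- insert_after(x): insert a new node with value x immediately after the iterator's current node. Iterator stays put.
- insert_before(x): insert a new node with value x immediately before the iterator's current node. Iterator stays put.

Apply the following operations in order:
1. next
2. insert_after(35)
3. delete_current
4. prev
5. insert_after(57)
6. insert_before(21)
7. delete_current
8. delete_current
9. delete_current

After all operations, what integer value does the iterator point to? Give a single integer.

Answer: 8

Derivation:
After 1 (next): list=[5, 9, 8, 7, 3, 4] cursor@9
After 2 (insert_after(35)): list=[5, 9, 35, 8, 7, 3, 4] cursor@9
After 3 (delete_current): list=[5, 35, 8, 7, 3, 4] cursor@35
After 4 (prev): list=[5, 35, 8, 7, 3, 4] cursor@5
After 5 (insert_after(57)): list=[5, 57, 35, 8, 7, 3, 4] cursor@5
After 6 (insert_before(21)): list=[21, 5, 57, 35, 8, 7, 3, 4] cursor@5
After 7 (delete_current): list=[21, 57, 35, 8, 7, 3, 4] cursor@57
After 8 (delete_current): list=[21, 35, 8, 7, 3, 4] cursor@35
After 9 (delete_current): list=[21, 8, 7, 3, 4] cursor@8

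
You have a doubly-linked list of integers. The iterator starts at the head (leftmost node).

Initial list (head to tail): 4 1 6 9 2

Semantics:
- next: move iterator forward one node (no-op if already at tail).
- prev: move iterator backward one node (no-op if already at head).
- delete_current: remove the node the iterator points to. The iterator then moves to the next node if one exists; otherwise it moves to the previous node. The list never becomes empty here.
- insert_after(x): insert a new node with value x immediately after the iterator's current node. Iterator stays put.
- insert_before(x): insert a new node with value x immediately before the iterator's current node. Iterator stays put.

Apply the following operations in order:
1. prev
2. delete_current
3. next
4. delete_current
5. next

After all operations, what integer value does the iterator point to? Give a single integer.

After 1 (prev): list=[4, 1, 6, 9, 2] cursor@4
After 2 (delete_current): list=[1, 6, 9, 2] cursor@1
After 3 (next): list=[1, 6, 9, 2] cursor@6
After 4 (delete_current): list=[1, 9, 2] cursor@9
After 5 (next): list=[1, 9, 2] cursor@2

Answer: 2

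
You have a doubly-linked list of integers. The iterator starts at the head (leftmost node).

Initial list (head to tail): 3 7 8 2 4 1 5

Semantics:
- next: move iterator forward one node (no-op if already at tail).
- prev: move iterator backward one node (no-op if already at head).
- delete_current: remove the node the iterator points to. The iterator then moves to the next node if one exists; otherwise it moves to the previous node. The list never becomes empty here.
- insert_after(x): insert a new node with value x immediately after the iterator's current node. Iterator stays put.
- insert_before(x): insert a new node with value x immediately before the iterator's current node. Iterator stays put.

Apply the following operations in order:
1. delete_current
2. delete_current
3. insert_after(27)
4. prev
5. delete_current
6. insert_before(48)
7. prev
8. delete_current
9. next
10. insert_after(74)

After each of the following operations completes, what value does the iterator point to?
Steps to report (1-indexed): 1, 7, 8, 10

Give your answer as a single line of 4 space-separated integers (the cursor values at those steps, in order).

Answer: 7 48 27 2

Derivation:
After 1 (delete_current): list=[7, 8, 2, 4, 1, 5] cursor@7
After 2 (delete_current): list=[8, 2, 4, 1, 5] cursor@8
After 3 (insert_after(27)): list=[8, 27, 2, 4, 1, 5] cursor@8
After 4 (prev): list=[8, 27, 2, 4, 1, 5] cursor@8
After 5 (delete_current): list=[27, 2, 4, 1, 5] cursor@27
After 6 (insert_before(48)): list=[48, 27, 2, 4, 1, 5] cursor@27
After 7 (prev): list=[48, 27, 2, 4, 1, 5] cursor@48
After 8 (delete_current): list=[27, 2, 4, 1, 5] cursor@27
After 9 (next): list=[27, 2, 4, 1, 5] cursor@2
After 10 (insert_after(74)): list=[27, 2, 74, 4, 1, 5] cursor@2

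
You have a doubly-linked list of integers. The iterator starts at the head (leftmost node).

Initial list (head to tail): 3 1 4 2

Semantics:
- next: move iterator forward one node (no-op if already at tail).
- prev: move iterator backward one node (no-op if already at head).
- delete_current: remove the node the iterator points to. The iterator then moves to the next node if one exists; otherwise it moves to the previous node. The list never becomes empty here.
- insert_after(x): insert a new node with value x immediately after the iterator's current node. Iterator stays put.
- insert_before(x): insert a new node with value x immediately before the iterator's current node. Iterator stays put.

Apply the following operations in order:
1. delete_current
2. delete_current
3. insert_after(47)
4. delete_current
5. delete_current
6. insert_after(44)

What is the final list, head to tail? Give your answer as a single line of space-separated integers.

Answer: 2 44

Derivation:
After 1 (delete_current): list=[1, 4, 2] cursor@1
After 2 (delete_current): list=[4, 2] cursor@4
After 3 (insert_after(47)): list=[4, 47, 2] cursor@4
After 4 (delete_current): list=[47, 2] cursor@47
After 5 (delete_current): list=[2] cursor@2
After 6 (insert_after(44)): list=[2, 44] cursor@2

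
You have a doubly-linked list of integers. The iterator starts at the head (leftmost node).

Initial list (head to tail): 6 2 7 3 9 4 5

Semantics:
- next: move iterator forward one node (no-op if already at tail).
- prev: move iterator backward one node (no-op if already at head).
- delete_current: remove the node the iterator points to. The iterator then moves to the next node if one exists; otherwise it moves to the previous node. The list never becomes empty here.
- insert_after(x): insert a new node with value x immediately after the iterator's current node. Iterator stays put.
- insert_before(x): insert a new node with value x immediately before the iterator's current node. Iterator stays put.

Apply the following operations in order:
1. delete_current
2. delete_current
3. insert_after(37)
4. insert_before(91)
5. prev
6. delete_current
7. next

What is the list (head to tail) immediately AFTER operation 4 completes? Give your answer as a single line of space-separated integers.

After 1 (delete_current): list=[2, 7, 3, 9, 4, 5] cursor@2
After 2 (delete_current): list=[7, 3, 9, 4, 5] cursor@7
After 3 (insert_after(37)): list=[7, 37, 3, 9, 4, 5] cursor@7
After 4 (insert_before(91)): list=[91, 7, 37, 3, 9, 4, 5] cursor@7

Answer: 91 7 37 3 9 4 5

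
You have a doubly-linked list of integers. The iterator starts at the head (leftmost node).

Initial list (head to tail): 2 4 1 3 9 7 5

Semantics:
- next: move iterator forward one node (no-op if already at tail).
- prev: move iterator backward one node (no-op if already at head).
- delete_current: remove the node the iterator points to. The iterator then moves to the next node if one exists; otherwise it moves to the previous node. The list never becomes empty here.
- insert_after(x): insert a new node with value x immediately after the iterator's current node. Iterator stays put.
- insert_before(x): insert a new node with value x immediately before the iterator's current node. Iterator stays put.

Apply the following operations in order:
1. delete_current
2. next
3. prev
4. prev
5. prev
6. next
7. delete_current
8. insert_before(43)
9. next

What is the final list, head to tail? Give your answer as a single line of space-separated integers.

Answer: 4 43 3 9 7 5

Derivation:
After 1 (delete_current): list=[4, 1, 3, 9, 7, 5] cursor@4
After 2 (next): list=[4, 1, 3, 9, 7, 5] cursor@1
After 3 (prev): list=[4, 1, 3, 9, 7, 5] cursor@4
After 4 (prev): list=[4, 1, 3, 9, 7, 5] cursor@4
After 5 (prev): list=[4, 1, 3, 9, 7, 5] cursor@4
After 6 (next): list=[4, 1, 3, 9, 7, 5] cursor@1
After 7 (delete_current): list=[4, 3, 9, 7, 5] cursor@3
After 8 (insert_before(43)): list=[4, 43, 3, 9, 7, 5] cursor@3
After 9 (next): list=[4, 43, 3, 9, 7, 5] cursor@9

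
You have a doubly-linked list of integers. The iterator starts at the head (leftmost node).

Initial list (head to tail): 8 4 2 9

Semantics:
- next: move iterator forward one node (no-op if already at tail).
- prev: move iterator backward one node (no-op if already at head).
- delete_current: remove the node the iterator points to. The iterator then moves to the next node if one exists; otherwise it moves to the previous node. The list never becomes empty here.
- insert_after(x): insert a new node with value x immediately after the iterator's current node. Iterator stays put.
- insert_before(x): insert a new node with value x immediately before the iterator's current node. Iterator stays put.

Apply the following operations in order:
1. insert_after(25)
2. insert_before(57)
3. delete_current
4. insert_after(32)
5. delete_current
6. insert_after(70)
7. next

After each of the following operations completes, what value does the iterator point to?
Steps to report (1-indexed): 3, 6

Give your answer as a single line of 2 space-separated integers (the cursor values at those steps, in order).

After 1 (insert_after(25)): list=[8, 25, 4, 2, 9] cursor@8
After 2 (insert_before(57)): list=[57, 8, 25, 4, 2, 9] cursor@8
After 3 (delete_current): list=[57, 25, 4, 2, 9] cursor@25
After 4 (insert_after(32)): list=[57, 25, 32, 4, 2, 9] cursor@25
After 5 (delete_current): list=[57, 32, 4, 2, 9] cursor@32
After 6 (insert_after(70)): list=[57, 32, 70, 4, 2, 9] cursor@32
After 7 (next): list=[57, 32, 70, 4, 2, 9] cursor@70

Answer: 25 32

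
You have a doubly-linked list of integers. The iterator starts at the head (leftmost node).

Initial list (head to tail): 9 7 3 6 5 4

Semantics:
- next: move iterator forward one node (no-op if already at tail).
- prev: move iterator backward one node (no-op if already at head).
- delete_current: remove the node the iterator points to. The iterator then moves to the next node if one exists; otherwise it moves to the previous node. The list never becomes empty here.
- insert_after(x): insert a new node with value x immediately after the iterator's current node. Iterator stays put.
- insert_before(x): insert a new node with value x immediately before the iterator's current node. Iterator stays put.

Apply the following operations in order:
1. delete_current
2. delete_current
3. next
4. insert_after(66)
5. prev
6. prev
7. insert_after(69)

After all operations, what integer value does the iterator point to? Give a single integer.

After 1 (delete_current): list=[7, 3, 6, 5, 4] cursor@7
After 2 (delete_current): list=[3, 6, 5, 4] cursor@3
After 3 (next): list=[3, 6, 5, 4] cursor@6
After 4 (insert_after(66)): list=[3, 6, 66, 5, 4] cursor@6
After 5 (prev): list=[3, 6, 66, 5, 4] cursor@3
After 6 (prev): list=[3, 6, 66, 5, 4] cursor@3
After 7 (insert_after(69)): list=[3, 69, 6, 66, 5, 4] cursor@3

Answer: 3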